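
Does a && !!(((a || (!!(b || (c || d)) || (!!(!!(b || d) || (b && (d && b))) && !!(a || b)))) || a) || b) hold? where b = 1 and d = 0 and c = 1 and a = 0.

c || d = 1 || 0 = 1
b || (c || d) = 1 || 1 = 1
!(b || (c || d)) = !1 = 0
!!(b || (c || d)) = !0 = 1
b || d = 1 || 0 = 1
!(b || d) = !1 = 0
!!(b || d) = !0 = 1
d && b = 0 && 1 = 0
b && (d && b) = 1 && 0 = 0
!!(b || d) || (b && (d && b)) = 1 || 0 = 1
!(!!(b || d) || (b && (d && b))) = !1 = 0
!!(!!(b || d) || (b && (d && b))) = !0 = 1
a || b = 0 || 1 = 1
!(a || b) = !1 = 0
!!(a || b) = !0 = 1
!!(!!(b || d) || (b && (d && b))) && !!(a || b) = 1 && 1 = 1
!!(b || (c || d)) || (!!(!!(b || d) || (b && (d && b))) && !!(a || b)) = 1 || 1 = 1
a || (!!(b || (c || d)) || (!!(!!(b || d) || (b && (d && b))) && !!(a || b))) = 0 || 1 = 1
(a || (!!(b || (c || d)) || (!!(!!(b || d) || (b && (d && b))) && !!(a || b)))) || a = 1 || 0 = 1
((a || (!!(b || (c || d)) || (!!(!!(b || d) || (b && (d && b))) && !!(a || b)))) || a) || b = 1 || 1 = 1
!(((a || (!!(b || (c || d)) || (!!(!!(b || d) || (b && (d && b))) && !!(a || b)))) || a) || b) = !1 = 0
!!(((a || (!!(b || (c || d)) || (!!(!!(b || d) || (b && (d && b))) && !!(a || b)))) || a) || b) = !0 = 1
a && !!(((a || (!!(b || (c || d)) || (!!(!!(b || d) || (b && (d && b))) && !!(a || b)))) || a) || b) = 0 && 1 = 0

0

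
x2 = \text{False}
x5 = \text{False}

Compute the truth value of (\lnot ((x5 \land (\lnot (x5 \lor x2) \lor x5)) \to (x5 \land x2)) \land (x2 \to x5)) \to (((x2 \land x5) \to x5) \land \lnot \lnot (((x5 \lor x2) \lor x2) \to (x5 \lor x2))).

x5 \lor x2 = \text{False} \lor \text{False} = \text{False}
\lnot (x5 \lor x2) = \lnot \text{False} = \text{True}
\lnot (x5 \lor x2) \lor x5 = \text{True} \lor \text{False} = \text{True}
x5 \land (\lnot (x5 \lor x2) \lor x5) = \text{False} \land \text{True} = \text{False}
x5 \land x2 = \text{False} \land \text{False} = \text{False}
(x5 \land (\lnot (x5 \lor x2) \lor x5)) \to (x5 \land x2) = \text{False} \to \text{False} = \text{True}
\lnot ((x5 \land (\lnot (x5 \lor x2) \lor x5)) \to (x5 \land x2)) = \lnot \text{True} = \text{False}
x2 \to x5 = \text{False} \to \text{False} = \text{True}
\lnot ((x5 \land (\lnot (x5 \lor x2) \lor x5)) \to (x5 \land x2)) \land (x2 \to x5) = \text{False} \land \text{True} = \text{False}
x2 \land x5 = \text{False} \land \text{False} = \text{False}
(x2 \land x5) \to x5 = \text{False} \to \text{False} = \text{True}
x5 \lor x2 = \text{False} \lor \text{False} = \text{False}
(x5 \lor x2) \lor x2 = \text{False} \lor \text{False} = \text{False}
x5 \lor x2 = \text{False} \lor \text{False} = \text{False}
((x5 \lor x2) \lor x2) \to (x5 \lor x2) = \text{False} \to \text{False} = \text{True}
\lnot (((x5 \lor x2) \lor x2) \to (x5 \lor x2)) = \lnot \text{True} = \text{False}
\lnot \lnot (((x5 \lor x2) \lor x2) \to (x5 \lor x2)) = \lnot \text{False} = \text{True}
((x2 \land x5) \to x5) \land \lnot \lnot (((x5 \lor x2) \lor x2) \to (x5 \lor x2)) = \text{True} \land \text{True} = \text{True}
(\lnot ((x5 \land (\lnot (x5 \lor x2) \lor x5)) \to (x5 \land x2)) \land (x2 \to x5)) \to (((x2 \land x5) \to x5) \land \lnot \lnot (((x5 \lor x2) \lor x2) \to (x5 \lor x2))) = \text{False} \to \text{True} = \text{True}

\text{True}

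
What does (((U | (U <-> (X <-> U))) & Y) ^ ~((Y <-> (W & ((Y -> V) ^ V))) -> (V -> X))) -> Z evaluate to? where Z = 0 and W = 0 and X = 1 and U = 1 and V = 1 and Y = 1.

0

X <-> U = 1 <-> 1 = 1
U <-> (X <-> U) = 1 <-> 1 = 1
U | (U <-> (X <-> U)) = 1 | 1 = 1
(U | (U <-> (X <-> U))) & Y = 1 & 1 = 1
Y -> V = 1 -> 1 = 1
(Y -> V) ^ V = 1 ^ 1 = 0
W & ((Y -> V) ^ V) = 0 & 0 = 0
Y <-> (W & ((Y -> V) ^ V)) = 1 <-> 0 = 0
V -> X = 1 -> 1 = 1
(Y <-> (W & ((Y -> V) ^ V))) -> (V -> X) = 0 -> 1 = 1
~((Y <-> (W & ((Y -> V) ^ V))) -> (V -> X)) = ~1 = 0
((U | (U <-> (X <-> U))) & Y) ^ ~((Y <-> (W & ((Y -> V) ^ V))) -> (V -> X)) = 1 ^ 0 = 1
(((U | (U <-> (X <-> U))) & Y) ^ ~((Y <-> (W & ((Y -> V) ^ V))) -> (V -> X))) -> Z = 1 -> 0 = 0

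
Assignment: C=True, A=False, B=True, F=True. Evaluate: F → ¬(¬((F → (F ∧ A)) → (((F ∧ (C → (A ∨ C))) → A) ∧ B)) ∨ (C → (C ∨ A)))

Substituting C=True, A=False, B=True, F=True:
F ∧ A = True ∧ False = False
F → (F ∧ A) = True → False = False
A ∨ C = False ∨ True = True
C → (A ∨ C) = True → True = True
F ∧ (C → (A ∨ C)) = True ∧ True = True
(F ∧ (C → (A ∨ C))) → A = True → False = False
((F ∧ (C → (A ∨ C))) → A) ∧ B = False ∧ True = False
(F → (F ∧ A)) → (((F ∧ (C → (A ∨ C))) → A) ∧ B) = False → False = True
¬((F → (F ∧ A)) → (((F ∧ (C → (A ∨ C))) → A) ∧ B)) = ¬True = False
C ∨ A = True ∨ False = True
C → (C ∨ A) = True → True = True
¬((F → (F ∧ A)) → (((F ∧ (C → (A ∨ C))) → A) ∧ B)) ∨ (C → (C ∨ A)) = False ∨ True = True
¬(¬((F → (F ∧ A)) → (((F ∧ (C → (A ∨ C))) → A) ∧ B)) ∨ (C → (C ∨ A))) = ¬True = False
F → ¬(¬((F → (F ∧ A)) → (((F ∧ (C → (A ∨ C))) → A) ∧ B)) ∨ (C → (C ∨ A))) = True → False = False

False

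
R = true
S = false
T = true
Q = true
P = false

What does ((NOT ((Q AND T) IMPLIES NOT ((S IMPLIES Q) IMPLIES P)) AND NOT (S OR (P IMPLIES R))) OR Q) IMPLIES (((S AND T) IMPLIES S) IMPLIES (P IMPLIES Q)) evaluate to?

true

Q AND T = true AND true = true
S IMPLIES Q = false IMPLIES true = true
(S IMPLIES Q) IMPLIES P = true IMPLIES false = false
NOT ((S IMPLIES Q) IMPLIES P) = NOT false = true
(Q AND T) IMPLIES NOT ((S IMPLIES Q) IMPLIES P) = true IMPLIES true = true
NOT ((Q AND T) IMPLIES NOT ((S IMPLIES Q) IMPLIES P)) = NOT true = false
P IMPLIES R = false IMPLIES true = true
S OR (P IMPLIES R) = false OR true = true
NOT (S OR (P IMPLIES R)) = NOT true = false
NOT ((Q AND T) IMPLIES NOT ((S IMPLIES Q) IMPLIES P)) AND NOT (S OR (P IMPLIES R)) = false AND false = false
(NOT ((Q AND T) IMPLIES NOT ((S IMPLIES Q) IMPLIES P)) AND NOT (S OR (P IMPLIES R))) OR Q = false OR true = true
S AND T = false AND true = false
(S AND T) IMPLIES S = false IMPLIES false = true
P IMPLIES Q = false IMPLIES true = true
((S AND T) IMPLIES S) IMPLIES (P IMPLIES Q) = true IMPLIES true = true
((NOT ((Q AND T) IMPLIES NOT ((S IMPLIES Q) IMPLIES P)) AND NOT (S OR (P IMPLIES R))) OR Q) IMPLIES (((S AND T) IMPLIES S) IMPLIES (P IMPLIES Q)) = true IMPLIES true = true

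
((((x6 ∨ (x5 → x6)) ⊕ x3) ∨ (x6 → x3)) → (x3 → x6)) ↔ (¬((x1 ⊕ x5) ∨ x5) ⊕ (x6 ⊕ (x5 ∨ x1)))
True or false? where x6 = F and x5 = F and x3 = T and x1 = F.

F

x5 → x6 = F → F = T
x6 ∨ (x5 → x6) = F ∨ T = T
(x6 ∨ (x5 → x6)) ⊕ x3 = T ⊕ T = F
x6 → x3 = F → T = T
((x6 ∨ (x5 → x6)) ⊕ x3) ∨ (x6 → x3) = F ∨ T = T
x3 → x6 = T → F = F
(((x6 ∨ (x5 → x6)) ⊕ x3) ∨ (x6 → x3)) → (x3 → x6) = T → F = F
x1 ⊕ x5 = F ⊕ F = F
(x1 ⊕ x5) ∨ x5 = F ∨ F = F
¬((x1 ⊕ x5) ∨ x5) = ¬F = T
x5 ∨ x1 = F ∨ F = F
x6 ⊕ (x5 ∨ x1) = F ⊕ F = F
¬((x1 ⊕ x5) ∨ x5) ⊕ (x6 ⊕ (x5 ∨ x1)) = T ⊕ F = T
((((x6 ∨ (x5 → x6)) ⊕ x3) ∨ (x6 → x3)) → (x3 → x6)) ↔ (¬((x1 ⊕ x5) ∨ x5) ⊕ (x6 ⊕ (x5 ∨ x1))) = F ↔ T = F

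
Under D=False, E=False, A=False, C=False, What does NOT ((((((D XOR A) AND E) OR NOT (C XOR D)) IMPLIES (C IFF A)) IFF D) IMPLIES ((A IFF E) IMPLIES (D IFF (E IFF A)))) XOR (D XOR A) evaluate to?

False

D XOR A = False XOR False = False
(D XOR A) AND E = False AND False = False
C XOR D = False XOR False = False
NOT (C XOR D) = NOT False = True
((D XOR A) AND E) OR NOT (C XOR D) = False OR True = True
C IFF A = False IFF False = True
(((D XOR A) AND E) OR NOT (C XOR D)) IMPLIES (C IFF A) = True IMPLIES True = True
((((D XOR A) AND E) OR NOT (C XOR D)) IMPLIES (C IFF A)) IFF D = True IFF False = False
A IFF E = False IFF False = True
E IFF A = False IFF False = True
D IFF (E IFF A) = False IFF True = False
(A IFF E) IMPLIES (D IFF (E IFF A)) = True IMPLIES False = False
(((((D XOR A) AND E) OR NOT (C XOR D)) IMPLIES (C IFF A)) IFF D) IMPLIES ((A IFF E) IMPLIES (D IFF (E IFF A))) = False IMPLIES False = True
NOT ((((((D XOR A) AND E) OR NOT (C XOR D)) IMPLIES (C IFF A)) IFF D) IMPLIES ((A IFF E) IMPLIES (D IFF (E IFF A)))) = NOT True = False
D XOR A = False XOR False = False
NOT ((((((D XOR A) AND E) OR NOT (C XOR D)) IMPLIES (C IFF A)) IFF D) IMPLIES ((A IFF E) IMPLIES (D IFF (E IFF A)))) XOR (D XOR A) = False XOR False = False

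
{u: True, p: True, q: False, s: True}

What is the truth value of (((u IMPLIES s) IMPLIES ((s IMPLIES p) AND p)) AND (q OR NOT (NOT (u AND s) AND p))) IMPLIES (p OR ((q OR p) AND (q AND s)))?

True

u IMPLIES s = True IMPLIES True = True
s IMPLIES p = True IMPLIES True = True
(s IMPLIES p) AND p = True AND True = True
(u IMPLIES s) IMPLIES ((s IMPLIES p) AND p) = True IMPLIES True = True
u AND s = True AND True = True
NOT (u AND s) = NOT True = False
NOT (u AND s) AND p = False AND True = False
NOT (NOT (u AND s) AND p) = NOT False = True
q OR NOT (NOT (u AND s) AND p) = False OR True = True
((u IMPLIES s) IMPLIES ((s IMPLIES p) AND p)) AND (q OR NOT (NOT (u AND s) AND p)) = True AND True = True
q OR p = False OR True = True
q AND s = False AND True = False
(q OR p) AND (q AND s) = True AND False = False
p OR ((q OR p) AND (q AND s)) = True OR False = True
(((u IMPLIES s) IMPLIES ((s IMPLIES p) AND p)) AND (q OR NOT (NOT (u AND s) AND p))) IMPLIES (p OR ((q OR p) AND (q AND s))) = True IMPLIES True = True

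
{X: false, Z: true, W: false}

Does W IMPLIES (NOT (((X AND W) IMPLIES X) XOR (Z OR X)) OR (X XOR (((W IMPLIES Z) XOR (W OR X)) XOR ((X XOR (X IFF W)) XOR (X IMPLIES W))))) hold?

true

Substituting X=false, Z=true, W=false:
X AND W = false AND false = false
(X AND W) IMPLIES X = false IMPLIES false = true
Z OR X = true OR false = true
((X AND W) IMPLIES X) XOR (Z OR X) = true XOR true = false
NOT (((X AND W) IMPLIES X) XOR (Z OR X)) = NOT false = true
W IMPLIES Z = false IMPLIES true = true
W OR X = false OR false = false
(W IMPLIES Z) XOR (W OR X) = true XOR false = true
X IFF W = false IFF false = true
X XOR (X IFF W) = false XOR true = true
X IMPLIES W = false IMPLIES false = true
(X XOR (X IFF W)) XOR (X IMPLIES W) = true XOR true = false
((W IMPLIES Z) XOR (W OR X)) XOR ((X XOR (X IFF W)) XOR (X IMPLIES W)) = true XOR false = true
X XOR (((W IMPLIES Z) XOR (W OR X)) XOR ((X XOR (X IFF W)) XOR (X IMPLIES W))) = false XOR true = true
NOT (((X AND W) IMPLIES X) XOR (Z OR X)) OR (X XOR (((W IMPLIES Z) XOR (W OR X)) XOR ((X XOR (X IFF W)) XOR (X IMPLIES W)))) = true OR true = true
W IMPLIES (NOT (((X AND W) IMPLIES X) XOR (Z OR X)) OR (X XOR (((W IMPLIES Z) XOR (W OR X)) XOR ((X XOR (X IFF W)) XOR (X IMPLIES W))))) = false IMPLIES true = true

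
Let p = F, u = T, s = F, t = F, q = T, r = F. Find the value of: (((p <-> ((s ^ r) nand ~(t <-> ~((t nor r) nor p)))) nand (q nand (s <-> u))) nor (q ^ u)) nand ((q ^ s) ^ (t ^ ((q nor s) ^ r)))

T

s ^ r = F ^ F = F
t nor r = F nor F = T
(t nor r) nor p = T nor F = F
~((t nor r) nor p) = ~F = T
t <-> ~((t nor r) nor p) = F <-> T = F
~(t <-> ~((t nor r) nor p)) = ~F = T
(s ^ r) nand ~(t <-> ~((t nor r) nor p)) = F nand T = T
p <-> ((s ^ r) nand ~(t <-> ~((t nor r) nor p))) = F <-> T = F
s <-> u = F <-> T = F
q nand (s <-> u) = T nand F = T
(p <-> ((s ^ r) nand ~(t <-> ~((t nor r) nor p)))) nand (q nand (s <-> u)) = F nand T = T
q ^ u = T ^ T = F
((p <-> ((s ^ r) nand ~(t <-> ~((t nor r) nor p)))) nand (q nand (s <-> u))) nor (q ^ u) = T nor F = F
q ^ s = T ^ F = T
q nor s = T nor F = F
(q nor s) ^ r = F ^ F = F
t ^ ((q nor s) ^ r) = F ^ F = F
(q ^ s) ^ (t ^ ((q nor s) ^ r)) = T ^ F = T
(((p <-> ((s ^ r) nand ~(t <-> ~((t nor r) nor p)))) nand (q nand (s <-> u))) nor (q ^ u)) nand ((q ^ s) ^ (t ^ ((q nor s) ^ r))) = F nand T = T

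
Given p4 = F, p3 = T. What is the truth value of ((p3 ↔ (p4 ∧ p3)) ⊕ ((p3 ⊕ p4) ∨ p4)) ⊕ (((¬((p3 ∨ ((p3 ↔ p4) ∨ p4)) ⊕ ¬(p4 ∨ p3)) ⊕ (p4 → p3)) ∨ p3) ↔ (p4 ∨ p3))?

p4 ∧ p3 = F ∧ T = F
p3 ↔ (p4 ∧ p3) = T ↔ F = F
p3 ⊕ p4 = T ⊕ F = T
(p3 ⊕ p4) ∨ p4 = T ∨ F = T
(p3 ↔ (p4 ∧ p3)) ⊕ ((p3 ⊕ p4) ∨ p4) = F ⊕ T = T
p3 ↔ p4 = T ↔ F = F
(p3 ↔ p4) ∨ p4 = F ∨ F = F
p3 ∨ ((p3 ↔ p4) ∨ p4) = T ∨ F = T
p4 ∨ p3 = F ∨ T = T
¬(p4 ∨ p3) = ¬T = F
(p3 ∨ ((p3 ↔ p4) ∨ p4)) ⊕ ¬(p4 ∨ p3) = T ⊕ F = T
¬((p3 ∨ ((p3 ↔ p4) ∨ p4)) ⊕ ¬(p4 ∨ p3)) = ¬T = F
p4 → p3 = F → T = T
¬((p3 ∨ ((p3 ↔ p4) ∨ p4)) ⊕ ¬(p4 ∨ p3)) ⊕ (p4 → p3) = F ⊕ T = T
(¬((p3 ∨ ((p3 ↔ p4) ∨ p4)) ⊕ ¬(p4 ∨ p3)) ⊕ (p4 → p3)) ∨ p3 = T ∨ T = T
p4 ∨ p3 = F ∨ T = T
((¬((p3 ∨ ((p3 ↔ p4) ∨ p4)) ⊕ ¬(p4 ∨ p3)) ⊕ (p4 → p3)) ∨ p3) ↔ (p4 ∨ p3) = T ↔ T = T
((p3 ↔ (p4 ∧ p3)) ⊕ ((p3 ⊕ p4) ∨ p4)) ⊕ (((¬((p3 ∨ ((p3 ↔ p4) ∨ p4)) ⊕ ¬(p4 ∨ p3)) ⊕ (p4 → p3)) ∨ p3) ↔ (p4 ∨ p3)) = T ⊕ T = F

F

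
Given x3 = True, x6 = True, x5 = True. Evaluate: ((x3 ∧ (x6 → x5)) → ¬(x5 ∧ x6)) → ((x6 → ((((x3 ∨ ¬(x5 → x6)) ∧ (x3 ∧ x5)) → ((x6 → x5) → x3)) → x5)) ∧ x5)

True

x6 → x5 = True → True = True
x3 ∧ (x6 → x5) = True ∧ True = True
x5 ∧ x6 = True ∧ True = True
¬(x5 ∧ x6) = ¬True = False
(x3 ∧ (x6 → x5)) → ¬(x5 ∧ x6) = True → False = False
x5 → x6 = True → True = True
¬(x5 → x6) = ¬True = False
x3 ∨ ¬(x5 → x6) = True ∨ False = True
x3 ∧ x5 = True ∧ True = True
(x3 ∨ ¬(x5 → x6)) ∧ (x3 ∧ x5) = True ∧ True = True
x6 → x5 = True → True = True
(x6 → x5) → x3 = True → True = True
((x3 ∨ ¬(x5 → x6)) ∧ (x3 ∧ x5)) → ((x6 → x5) → x3) = True → True = True
(((x3 ∨ ¬(x5 → x6)) ∧ (x3 ∧ x5)) → ((x6 → x5) → x3)) → x5 = True → True = True
x6 → ((((x3 ∨ ¬(x5 → x6)) ∧ (x3 ∧ x5)) → ((x6 → x5) → x3)) → x5) = True → True = True
(x6 → ((((x3 ∨ ¬(x5 → x6)) ∧ (x3 ∧ x5)) → ((x6 → x5) → x3)) → x5)) ∧ x5 = True ∧ True = True
((x3 ∧ (x6 → x5)) → ¬(x5 ∧ x6)) → ((x6 → ((((x3 ∨ ¬(x5 → x6)) ∧ (x3 ∧ x5)) → ((x6 → x5) → x3)) → x5)) ∧ x5) = False → True = True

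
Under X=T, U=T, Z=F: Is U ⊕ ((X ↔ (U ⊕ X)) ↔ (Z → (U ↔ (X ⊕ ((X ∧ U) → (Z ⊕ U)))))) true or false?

T

U ⊕ X = T ⊕ T = F
X ↔ (U ⊕ X) = T ↔ F = F
X ∧ U = T ∧ T = T
Z ⊕ U = F ⊕ T = T
(X ∧ U) → (Z ⊕ U) = T → T = T
X ⊕ ((X ∧ U) → (Z ⊕ U)) = T ⊕ T = F
U ↔ (X ⊕ ((X ∧ U) → (Z ⊕ U))) = T ↔ F = F
Z → (U ↔ (X ⊕ ((X ∧ U) → (Z ⊕ U)))) = F → F = T
(X ↔ (U ⊕ X)) ↔ (Z → (U ↔ (X ⊕ ((X ∧ U) → (Z ⊕ U))))) = F ↔ T = F
U ⊕ ((X ↔ (U ⊕ X)) ↔ (Z → (U ↔ (X ⊕ ((X ∧ U) → (Z ⊕ U)))))) = T ⊕ F = T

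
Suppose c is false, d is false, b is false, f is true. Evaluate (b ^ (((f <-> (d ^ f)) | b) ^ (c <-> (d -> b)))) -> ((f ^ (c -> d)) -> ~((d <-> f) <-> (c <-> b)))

T

d ^ f = F ^ T = T
f <-> (d ^ f) = T <-> T = T
(f <-> (d ^ f)) | b = T | F = T
d -> b = F -> F = T
c <-> (d -> b) = F <-> T = F
((f <-> (d ^ f)) | b) ^ (c <-> (d -> b)) = T ^ F = T
b ^ (((f <-> (d ^ f)) | b) ^ (c <-> (d -> b))) = F ^ T = T
c -> d = F -> F = T
f ^ (c -> d) = T ^ T = F
d <-> f = F <-> T = F
c <-> b = F <-> F = T
(d <-> f) <-> (c <-> b) = F <-> T = F
~((d <-> f) <-> (c <-> b)) = ~F = T
(f ^ (c -> d)) -> ~((d <-> f) <-> (c <-> b)) = F -> T = T
(b ^ (((f <-> (d ^ f)) | b) ^ (c <-> (d -> b)))) -> ((f ^ (c -> d)) -> ~((d <-> f) <-> (c <-> b))) = T -> T = T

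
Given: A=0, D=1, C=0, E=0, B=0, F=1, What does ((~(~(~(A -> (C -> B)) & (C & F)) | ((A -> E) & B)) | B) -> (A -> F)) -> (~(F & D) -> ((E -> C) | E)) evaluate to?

Substituting A=0, D=1, C=0, E=0, B=0, F=1:
C -> B = 0 -> 0 = 1
A -> (C -> B) = 0 -> 1 = 1
~(A -> (C -> B)) = ~1 = 0
C & F = 0 & 1 = 0
~(A -> (C -> B)) & (C & F) = 0 & 0 = 0
~(~(A -> (C -> B)) & (C & F)) = ~0 = 1
A -> E = 0 -> 0 = 1
(A -> E) & B = 1 & 0 = 0
~(~(A -> (C -> B)) & (C & F)) | ((A -> E) & B) = 1 | 0 = 1
~(~(~(A -> (C -> B)) & (C & F)) | ((A -> E) & B)) = ~1 = 0
~(~(~(A -> (C -> B)) & (C & F)) | ((A -> E) & B)) | B = 0 | 0 = 0
A -> F = 0 -> 1 = 1
(~(~(~(A -> (C -> B)) & (C & F)) | ((A -> E) & B)) | B) -> (A -> F) = 0 -> 1 = 1
F & D = 1 & 1 = 1
~(F & D) = ~1 = 0
E -> C = 0 -> 0 = 1
(E -> C) | E = 1 | 0 = 1
~(F & D) -> ((E -> C) | E) = 0 -> 1 = 1
((~(~(~(A -> (C -> B)) & (C & F)) | ((A -> E) & B)) | B) -> (A -> F)) -> (~(F & D) -> ((E -> C) | E)) = 1 -> 1 = 1

1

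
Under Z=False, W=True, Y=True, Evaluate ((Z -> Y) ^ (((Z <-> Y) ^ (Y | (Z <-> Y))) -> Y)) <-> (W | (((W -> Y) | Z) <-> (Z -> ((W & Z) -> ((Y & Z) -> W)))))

Z -> Y = False -> True = True
Z <-> Y = False <-> True = False
Z <-> Y = False <-> True = False
Y | (Z <-> Y) = True | False = True
(Z <-> Y) ^ (Y | (Z <-> Y)) = False ^ True = True
((Z <-> Y) ^ (Y | (Z <-> Y))) -> Y = True -> True = True
(Z -> Y) ^ (((Z <-> Y) ^ (Y | (Z <-> Y))) -> Y) = True ^ True = False
W -> Y = True -> True = True
(W -> Y) | Z = True | False = True
W & Z = True & False = False
Y & Z = True & False = False
(Y & Z) -> W = False -> True = True
(W & Z) -> ((Y & Z) -> W) = False -> True = True
Z -> ((W & Z) -> ((Y & Z) -> W)) = False -> True = True
((W -> Y) | Z) <-> (Z -> ((W & Z) -> ((Y & Z) -> W))) = True <-> True = True
W | (((W -> Y) | Z) <-> (Z -> ((W & Z) -> ((Y & Z) -> W)))) = True | True = True
((Z -> Y) ^ (((Z <-> Y) ^ (Y | (Z <-> Y))) -> Y)) <-> (W | (((W -> Y) | Z) <-> (Z -> ((W & Z) -> ((Y & Z) -> W))))) = False <-> True = False

False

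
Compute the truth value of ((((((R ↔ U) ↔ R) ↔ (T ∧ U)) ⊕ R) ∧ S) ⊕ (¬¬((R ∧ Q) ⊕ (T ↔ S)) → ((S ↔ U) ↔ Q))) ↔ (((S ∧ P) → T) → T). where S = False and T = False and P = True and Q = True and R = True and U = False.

R ↔ U = True ↔ False = False
(R ↔ U) ↔ R = False ↔ True = False
T ∧ U = False ∧ False = False
((R ↔ U) ↔ R) ↔ (T ∧ U) = False ↔ False = True
(((R ↔ U) ↔ R) ↔ (T ∧ U)) ⊕ R = True ⊕ True = False
((((R ↔ U) ↔ R) ↔ (T ∧ U)) ⊕ R) ∧ S = False ∧ False = False
R ∧ Q = True ∧ True = True
T ↔ S = False ↔ False = True
(R ∧ Q) ⊕ (T ↔ S) = True ⊕ True = False
¬((R ∧ Q) ⊕ (T ↔ S)) = ¬False = True
¬¬((R ∧ Q) ⊕ (T ↔ S)) = ¬True = False
S ↔ U = False ↔ False = True
(S ↔ U) ↔ Q = True ↔ True = True
¬¬((R ∧ Q) ⊕ (T ↔ S)) → ((S ↔ U) ↔ Q) = False → True = True
(((((R ↔ U) ↔ R) ↔ (T ∧ U)) ⊕ R) ∧ S) ⊕ (¬¬((R ∧ Q) ⊕ (T ↔ S)) → ((S ↔ U) ↔ Q)) = False ⊕ True = True
S ∧ P = False ∧ True = False
(S ∧ P) → T = False → False = True
((S ∧ P) → T) → T = True → False = False
((((((R ↔ U) ↔ R) ↔ (T ∧ U)) ⊕ R) ∧ S) ⊕ (¬¬((R ∧ Q) ⊕ (T ↔ S)) → ((S ↔ U) ↔ Q))) ↔ (((S ∧ P) → T) → T) = True ↔ False = False

False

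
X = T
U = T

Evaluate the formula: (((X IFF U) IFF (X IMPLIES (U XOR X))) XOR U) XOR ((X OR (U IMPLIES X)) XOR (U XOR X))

X IFF U = T IFF T = T
U XOR X = T XOR T = F
X IMPLIES (U XOR X) = T IMPLIES F = F
(X IFF U) IFF (X IMPLIES (U XOR X)) = T IFF F = F
((X IFF U) IFF (X IMPLIES (U XOR X))) XOR U = F XOR T = T
U IMPLIES X = T IMPLIES T = T
X OR (U IMPLIES X) = T OR T = T
U XOR X = T XOR T = F
(X OR (U IMPLIES X)) XOR (U XOR X) = T XOR F = T
(((X IFF U) IFF (X IMPLIES (U XOR X))) XOR U) XOR ((X OR (U IMPLIES X)) XOR (U XOR X)) = T XOR T = F

F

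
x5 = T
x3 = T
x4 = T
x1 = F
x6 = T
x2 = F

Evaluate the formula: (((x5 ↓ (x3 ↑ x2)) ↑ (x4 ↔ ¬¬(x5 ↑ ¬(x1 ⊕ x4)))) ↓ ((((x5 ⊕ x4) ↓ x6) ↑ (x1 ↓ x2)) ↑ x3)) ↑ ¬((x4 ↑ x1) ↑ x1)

x3 ↑ x2 = T ↑ F = T
x5 ↓ (x3 ↑ x2) = T ↓ T = F
x1 ⊕ x4 = F ⊕ T = T
¬(x1 ⊕ x4) = ¬T = F
x5 ↑ ¬(x1 ⊕ x4) = T ↑ F = T
¬(x5 ↑ ¬(x1 ⊕ x4)) = ¬T = F
¬¬(x5 ↑ ¬(x1 ⊕ x4)) = ¬F = T
x4 ↔ ¬¬(x5 ↑ ¬(x1 ⊕ x4)) = T ↔ T = T
(x5 ↓ (x3 ↑ x2)) ↑ (x4 ↔ ¬¬(x5 ↑ ¬(x1 ⊕ x4))) = F ↑ T = T
x5 ⊕ x4 = T ⊕ T = F
(x5 ⊕ x4) ↓ x6 = F ↓ T = F
x1 ↓ x2 = F ↓ F = T
((x5 ⊕ x4) ↓ x6) ↑ (x1 ↓ x2) = F ↑ T = T
(((x5 ⊕ x4) ↓ x6) ↑ (x1 ↓ x2)) ↑ x3 = T ↑ T = F
((x5 ↓ (x3 ↑ x2)) ↑ (x4 ↔ ¬¬(x5 ↑ ¬(x1 ⊕ x4)))) ↓ ((((x5 ⊕ x4) ↓ x6) ↑ (x1 ↓ x2)) ↑ x3) = T ↓ F = F
x4 ↑ x1 = T ↑ F = T
(x4 ↑ x1) ↑ x1 = T ↑ F = T
¬((x4 ↑ x1) ↑ x1) = ¬T = F
(((x5 ↓ (x3 ↑ x2)) ↑ (x4 ↔ ¬¬(x5 ↑ ¬(x1 ⊕ x4)))) ↓ ((((x5 ⊕ x4) ↓ x6) ↑ (x1 ↓ x2)) ↑ x3)) ↑ ¬((x4 ↑ x1) ↑ x1) = F ↑ F = T

T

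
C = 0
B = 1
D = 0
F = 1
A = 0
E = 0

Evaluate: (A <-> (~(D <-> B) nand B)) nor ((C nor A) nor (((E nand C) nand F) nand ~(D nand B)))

0

D <-> B = 0 <-> 1 = 0
~(D <-> B) = ~0 = 1
~(D <-> B) nand B = 1 nand 1 = 0
A <-> (~(D <-> B) nand B) = 0 <-> 0 = 1
C nor A = 0 nor 0 = 1
E nand C = 0 nand 0 = 1
(E nand C) nand F = 1 nand 1 = 0
D nand B = 0 nand 1 = 1
~(D nand B) = ~1 = 0
((E nand C) nand F) nand ~(D nand B) = 0 nand 0 = 1
(C nor A) nor (((E nand C) nand F) nand ~(D nand B)) = 1 nor 1 = 0
(A <-> (~(D <-> B) nand B)) nor ((C nor A) nor (((E nand C) nand F) nand ~(D nand B))) = 1 nor 0 = 0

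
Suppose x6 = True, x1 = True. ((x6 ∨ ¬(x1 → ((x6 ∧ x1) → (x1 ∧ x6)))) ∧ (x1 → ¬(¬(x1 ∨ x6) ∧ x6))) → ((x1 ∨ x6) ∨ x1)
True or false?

True

x6 ∧ x1 = True ∧ True = True
x1 ∧ x6 = True ∧ True = True
(x6 ∧ x1) → (x1 ∧ x6) = True → True = True
x1 → ((x6 ∧ x1) → (x1 ∧ x6)) = True → True = True
¬(x1 → ((x6 ∧ x1) → (x1 ∧ x6))) = ¬True = False
x6 ∨ ¬(x1 → ((x6 ∧ x1) → (x1 ∧ x6))) = True ∨ False = True
x1 ∨ x6 = True ∨ True = True
¬(x1 ∨ x6) = ¬True = False
¬(x1 ∨ x6) ∧ x6 = False ∧ True = False
¬(¬(x1 ∨ x6) ∧ x6) = ¬False = True
x1 → ¬(¬(x1 ∨ x6) ∧ x6) = True → True = True
(x6 ∨ ¬(x1 → ((x6 ∧ x1) → (x1 ∧ x6)))) ∧ (x1 → ¬(¬(x1 ∨ x6) ∧ x6)) = True ∧ True = True
x1 ∨ x6 = True ∨ True = True
(x1 ∨ x6) ∨ x1 = True ∨ True = True
((x6 ∨ ¬(x1 → ((x6 ∧ x1) → (x1 ∧ x6)))) ∧ (x1 → ¬(¬(x1 ∨ x6) ∧ x6))) → ((x1 ∨ x6) ∨ x1) = True → True = True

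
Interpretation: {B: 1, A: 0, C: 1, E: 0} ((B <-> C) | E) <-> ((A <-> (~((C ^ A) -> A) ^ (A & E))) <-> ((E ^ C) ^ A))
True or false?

B <-> C = 1 <-> 1 = 1
(B <-> C) | E = 1 | 0 = 1
C ^ A = 1 ^ 0 = 1
(C ^ A) -> A = 1 -> 0 = 0
~((C ^ A) -> A) = ~0 = 1
A & E = 0 & 0 = 0
~((C ^ A) -> A) ^ (A & E) = 1 ^ 0 = 1
A <-> (~((C ^ A) -> A) ^ (A & E)) = 0 <-> 1 = 0
E ^ C = 0 ^ 1 = 1
(E ^ C) ^ A = 1 ^ 0 = 1
(A <-> (~((C ^ A) -> A) ^ (A & E))) <-> ((E ^ C) ^ A) = 0 <-> 1 = 0
((B <-> C) | E) <-> ((A <-> (~((C ^ A) -> A) ^ (A & E))) <-> ((E ^ C) ^ A)) = 1 <-> 0 = 0

0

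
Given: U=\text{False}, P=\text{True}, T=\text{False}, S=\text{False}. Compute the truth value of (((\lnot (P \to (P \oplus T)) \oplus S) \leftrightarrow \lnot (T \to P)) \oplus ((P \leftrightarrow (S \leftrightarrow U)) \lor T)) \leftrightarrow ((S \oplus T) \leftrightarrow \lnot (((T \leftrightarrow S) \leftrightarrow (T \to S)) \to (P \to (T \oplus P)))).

\text{False}

P \oplus T = \text{True} \oplus \text{False} = \text{True}
P \to (P \oplus T) = \text{True} \to \text{True} = \text{True}
\lnot (P \to (P \oplus T)) = \lnot \text{True} = \text{False}
\lnot (P \to (P \oplus T)) \oplus S = \text{False} \oplus \text{False} = \text{False}
T \to P = \text{False} \to \text{True} = \text{True}
\lnot (T \to P) = \lnot \text{True} = \text{False}
(\lnot (P \to (P \oplus T)) \oplus S) \leftrightarrow \lnot (T \to P) = \text{False} \leftrightarrow \text{False} = \text{True}
S \leftrightarrow U = \text{False} \leftrightarrow \text{False} = \text{True}
P \leftrightarrow (S \leftrightarrow U) = \text{True} \leftrightarrow \text{True} = \text{True}
(P \leftrightarrow (S \leftrightarrow U)) \lor T = \text{True} \lor \text{False} = \text{True}
((\lnot (P \to (P \oplus T)) \oplus S) \leftrightarrow \lnot (T \to P)) \oplus ((P \leftrightarrow (S \leftrightarrow U)) \lor T) = \text{True} \oplus \text{True} = \text{False}
S \oplus T = \text{False} \oplus \text{False} = \text{False}
T \leftrightarrow S = \text{False} \leftrightarrow \text{False} = \text{True}
T \to S = \text{False} \to \text{False} = \text{True}
(T \leftrightarrow S) \leftrightarrow (T \to S) = \text{True} \leftrightarrow \text{True} = \text{True}
T \oplus P = \text{False} \oplus \text{True} = \text{True}
P \to (T \oplus P) = \text{True} \to \text{True} = \text{True}
((T \leftrightarrow S) \leftrightarrow (T \to S)) \to (P \to (T \oplus P)) = \text{True} \to \text{True} = \text{True}
\lnot (((T \leftrightarrow S) \leftrightarrow (T \to S)) \to (P \to (T \oplus P))) = \lnot \text{True} = \text{False}
(S \oplus T) \leftrightarrow \lnot (((T \leftrightarrow S) \leftrightarrow (T \to S)) \to (P \to (T \oplus P))) = \text{False} \leftrightarrow \text{False} = \text{True}
(((\lnot (P \to (P \oplus T)) \oplus S) \leftrightarrow \lnot (T \to P)) \oplus ((P \leftrightarrow (S \leftrightarrow U)) \lor T)) \leftrightarrow ((S \oplus T) \leftrightarrow \lnot (((T \leftrightarrow S) \leftrightarrow (T \to S)) \to (P \to (T \oplus P)))) = \text{False} \leftrightarrow \text{True} = \text{False}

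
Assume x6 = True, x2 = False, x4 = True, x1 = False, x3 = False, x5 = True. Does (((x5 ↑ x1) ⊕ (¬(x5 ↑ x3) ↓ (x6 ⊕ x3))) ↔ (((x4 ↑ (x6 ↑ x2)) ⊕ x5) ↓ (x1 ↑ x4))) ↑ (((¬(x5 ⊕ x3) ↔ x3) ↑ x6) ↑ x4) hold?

Substituting x6=True, x2=False, x4=True, x1=False, x3=False, x5=True:
x5 ↑ x1 = True ↑ False = True
x5 ↑ x3 = True ↑ False = True
¬(x5 ↑ x3) = ¬True = False
x6 ⊕ x3 = True ⊕ False = True
¬(x5 ↑ x3) ↓ (x6 ⊕ x3) = False ↓ True = False
(x5 ↑ x1) ⊕ (¬(x5 ↑ x3) ↓ (x6 ⊕ x3)) = True ⊕ False = True
x6 ↑ x2 = True ↑ False = True
x4 ↑ (x6 ↑ x2) = True ↑ True = False
(x4 ↑ (x6 ↑ x2)) ⊕ x5 = False ⊕ True = True
x1 ↑ x4 = False ↑ True = True
((x4 ↑ (x6 ↑ x2)) ⊕ x5) ↓ (x1 ↑ x4) = True ↓ True = False
((x5 ↑ x1) ⊕ (¬(x5 ↑ x3) ↓ (x6 ⊕ x3))) ↔ (((x4 ↑ (x6 ↑ x2)) ⊕ x5) ↓ (x1 ↑ x4)) = True ↔ False = False
x5 ⊕ x3 = True ⊕ False = True
¬(x5 ⊕ x3) = ¬True = False
¬(x5 ⊕ x3) ↔ x3 = False ↔ False = True
(¬(x5 ⊕ x3) ↔ x3) ↑ x6 = True ↑ True = False
((¬(x5 ⊕ x3) ↔ x3) ↑ x6) ↑ x4 = False ↑ True = True
(((x5 ↑ x1) ⊕ (¬(x5 ↑ x3) ↓ (x6 ⊕ x3))) ↔ (((x4 ↑ (x6 ↑ x2)) ⊕ x5) ↓ (x1 ↑ x4))) ↑ (((¬(x5 ⊕ x3) ↔ x3) ↑ x6) ↑ x4) = False ↑ True = True

True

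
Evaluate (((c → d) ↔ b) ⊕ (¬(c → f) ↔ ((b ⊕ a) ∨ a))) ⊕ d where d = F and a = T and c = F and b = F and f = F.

F

c → d = F → F = T
(c → d) ↔ b = T ↔ F = F
c → f = F → F = T
¬(c → f) = ¬T = F
b ⊕ a = F ⊕ T = T
(b ⊕ a) ∨ a = T ∨ T = T
¬(c → f) ↔ ((b ⊕ a) ∨ a) = F ↔ T = F
((c → d) ↔ b) ⊕ (¬(c → f) ↔ ((b ⊕ a) ∨ a)) = F ⊕ F = F
(((c → d) ↔ b) ⊕ (¬(c → f) ↔ ((b ⊕ a) ∨ a))) ⊕ d = F ⊕ F = F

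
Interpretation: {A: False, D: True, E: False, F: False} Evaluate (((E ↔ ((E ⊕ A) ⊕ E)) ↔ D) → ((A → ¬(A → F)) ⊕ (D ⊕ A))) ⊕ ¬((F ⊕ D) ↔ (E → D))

E ⊕ A = False ⊕ False = False
(E ⊕ A) ⊕ E = False ⊕ False = False
E ↔ ((E ⊕ A) ⊕ E) = False ↔ False = True
(E ↔ ((E ⊕ A) ⊕ E)) ↔ D = True ↔ True = True
A → F = False → False = True
¬(A → F) = ¬True = False
A → ¬(A → F) = False → False = True
D ⊕ A = True ⊕ False = True
(A → ¬(A → F)) ⊕ (D ⊕ A) = True ⊕ True = False
((E ↔ ((E ⊕ A) ⊕ E)) ↔ D) → ((A → ¬(A → F)) ⊕ (D ⊕ A)) = True → False = False
F ⊕ D = False ⊕ True = True
E → D = False → True = True
(F ⊕ D) ↔ (E → D) = True ↔ True = True
¬((F ⊕ D) ↔ (E → D)) = ¬True = False
(((E ↔ ((E ⊕ A) ⊕ E)) ↔ D) → ((A → ¬(A → F)) ⊕ (D ⊕ A))) ⊕ ¬((F ⊕ D) ↔ (E → D)) = False ⊕ False = False

False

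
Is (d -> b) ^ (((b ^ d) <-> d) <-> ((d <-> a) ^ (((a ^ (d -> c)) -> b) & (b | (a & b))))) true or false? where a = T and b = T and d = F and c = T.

T

d -> b = F -> T = T
b ^ d = T ^ F = T
(b ^ d) <-> d = T <-> F = F
d <-> a = F <-> T = F
d -> c = F -> T = T
a ^ (d -> c) = T ^ T = F
(a ^ (d -> c)) -> b = F -> T = T
a & b = T & T = T
b | (a & b) = T | T = T
((a ^ (d -> c)) -> b) & (b | (a & b)) = T & T = T
(d <-> a) ^ (((a ^ (d -> c)) -> b) & (b | (a & b))) = F ^ T = T
((b ^ d) <-> d) <-> ((d <-> a) ^ (((a ^ (d -> c)) -> b) & (b | (a & b)))) = F <-> T = F
(d -> b) ^ (((b ^ d) <-> d) <-> ((d <-> a) ^ (((a ^ (d -> c)) -> b) & (b | (a & b))))) = T ^ F = T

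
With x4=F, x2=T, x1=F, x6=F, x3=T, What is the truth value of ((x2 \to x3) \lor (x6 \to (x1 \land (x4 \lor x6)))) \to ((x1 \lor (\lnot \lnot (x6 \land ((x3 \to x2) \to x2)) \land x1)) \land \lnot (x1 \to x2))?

x2 \to x3 = T \to T = T
x4 \lor x6 = F \lor F = F
x1 \land (x4 \lor x6) = F \land F = F
x6 \to (x1 \land (x4 \lor x6)) = F \to F = T
(x2 \to x3) \lor (x6 \to (x1 \land (x4 \lor x6))) = T \lor T = T
x3 \to x2 = T \to T = T
(x3 \to x2) \to x2 = T \to T = T
x6 \land ((x3 \to x2) \to x2) = F \land T = F
\lnot (x6 \land ((x3 \to x2) \to x2)) = \lnot F = T
\lnot \lnot (x6 \land ((x3 \to x2) \to x2)) = \lnot T = F
\lnot \lnot (x6 \land ((x3 \to x2) \to x2)) \land x1 = F \land F = F
x1 \lor (\lnot \lnot (x6 \land ((x3 \to x2) \to x2)) \land x1) = F \lor F = F
x1 \to x2 = F \to T = T
\lnot (x1 \to x2) = \lnot T = F
(x1 \lor (\lnot \lnot (x6 \land ((x3 \to x2) \to x2)) \land x1)) \land \lnot (x1 \to x2) = F \land F = F
((x2 \to x3) \lor (x6 \to (x1 \land (x4 \lor x6)))) \to ((x1 \lor (\lnot \lnot (x6 \land ((x3 \to x2) \to x2)) \land x1)) \land \lnot (x1 \to x2)) = T \to F = F

F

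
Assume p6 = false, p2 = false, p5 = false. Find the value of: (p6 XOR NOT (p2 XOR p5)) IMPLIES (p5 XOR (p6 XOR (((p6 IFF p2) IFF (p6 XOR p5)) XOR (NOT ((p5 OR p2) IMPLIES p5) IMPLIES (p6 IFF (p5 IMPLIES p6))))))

true

Substituting p6=false, p2=false, p5=false:
p2 XOR p5 = false XOR false = false
NOT (p2 XOR p5) = NOT false = true
p6 XOR NOT (p2 XOR p5) = false XOR true = true
p6 IFF p2 = false IFF false = true
p6 XOR p5 = false XOR false = false
(p6 IFF p2) IFF (p6 XOR p5) = true IFF false = false
p5 OR p2 = false OR false = false
(p5 OR p2) IMPLIES p5 = false IMPLIES false = true
NOT ((p5 OR p2) IMPLIES p5) = NOT true = false
p5 IMPLIES p6 = false IMPLIES false = true
p6 IFF (p5 IMPLIES p6) = false IFF true = false
NOT ((p5 OR p2) IMPLIES p5) IMPLIES (p6 IFF (p5 IMPLIES p6)) = false IMPLIES false = true
((p6 IFF p2) IFF (p6 XOR p5)) XOR (NOT ((p5 OR p2) IMPLIES p5) IMPLIES (p6 IFF (p5 IMPLIES p6))) = false XOR true = true
p6 XOR (((p6 IFF p2) IFF (p6 XOR p5)) XOR (NOT ((p5 OR p2) IMPLIES p5) IMPLIES (p6 IFF (p5 IMPLIES p6)))) = false XOR true = true
p5 XOR (p6 XOR (((p6 IFF p2) IFF (p6 XOR p5)) XOR (NOT ((p5 OR p2) IMPLIES p5) IMPLIES (p6 IFF (p5 IMPLIES p6))))) = false XOR true = true
(p6 XOR NOT (p2 XOR p5)) IMPLIES (p5 XOR (p6 XOR (((p6 IFF p2) IFF (p6 XOR p5)) XOR (NOT ((p5 OR p2) IMPLIES p5) IMPLIES (p6 IFF (p5 IMPLIES p6)))))) = true IMPLIES true = true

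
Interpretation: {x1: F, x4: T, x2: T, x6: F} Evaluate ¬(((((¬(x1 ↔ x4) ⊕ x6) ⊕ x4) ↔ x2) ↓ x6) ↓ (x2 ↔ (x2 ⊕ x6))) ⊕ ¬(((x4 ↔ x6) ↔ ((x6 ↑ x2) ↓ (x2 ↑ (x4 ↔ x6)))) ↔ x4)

T

x1 ↔ x4 = F ↔ T = F
¬(x1 ↔ x4) = ¬F = T
¬(x1 ↔ x4) ⊕ x6 = T ⊕ F = T
(¬(x1 ↔ x4) ⊕ x6) ⊕ x4 = T ⊕ T = F
((¬(x1 ↔ x4) ⊕ x6) ⊕ x4) ↔ x2 = F ↔ T = F
(((¬(x1 ↔ x4) ⊕ x6) ⊕ x4) ↔ x2) ↓ x6 = F ↓ F = T
x2 ⊕ x6 = T ⊕ F = T
x2 ↔ (x2 ⊕ x6) = T ↔ T = T
((((¬(x1 ↔ x4) ⊕ x6) ⊕ x4) ↔ x2) ↓ x6) ↓ (x2 ↔ (x2 ⊕ x6)) = T ↓ T = F
¬(((((¬(x1 ↔ x4) ⊕ x6) ⊕ x4) ↔ x2) ↓ x6) ↓ (x2 ↔ (x2 ⊕ x6))) = ¬F = T
x4 ↔ x6 = T ↔ F = F
x6 ↑ x2 = F ↑ T = T
x4 ↔ x6 = T ↔ F = F
x2 ↑ (x4 ↔ x6) = T ↑ F = T
(x6 ↑ x2) ↓ (x2 ↑ (x4 ↔ x6)) = T ↓ T = F
(x4 ↔ x6) ↔ ((x6 ↑ x2) ↓ (x2 ↑ (x4 ↔ x6))) = F ↔ F = T
((x4 ↔ x6) ↔ ((x6 ↑ x2) ↓ (x2 ↑ (x4 ↔ x6)))) ↔ x4 = T ↔ T = T
¬(((x4 ↔ x6) ↔ ((x6 ↑ x2) ↓ (x2 ↑ (x4 ↔ x6)))) ↔ x4) = ¬T = F
¬(((((¬(x1 ↔ x4) ⊕ x6) ⊕ x4) ↔ x2) ↓ x6) ↓ (x2 ↔ (x2 ⊕ x6))) ⊕ ¬(((x4 ↔ x6) ↔ ((x6 ↑ x2) ↓ (x2 ↑ (x4 ↔ x6)))) ↔ x4) = T ⊕ F = T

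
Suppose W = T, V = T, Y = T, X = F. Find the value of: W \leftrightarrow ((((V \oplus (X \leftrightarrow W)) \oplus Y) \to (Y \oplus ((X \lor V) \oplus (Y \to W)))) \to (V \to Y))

T

X \leftrightarrow W = F \leftrightarrow T = F
V \oplus (X \leftrightarrow W) = T \oplus F = T
(V \oplus (X \leftrightarrow W)) \oplus Y = T \oplus T = F
X \lor V = F \lor T = T
Y \to W = T \to T = T
(X \lor V) \oplus (Y \to W) = T \oplus T = F
Y \oplus ((X \lor V) \oplus (Y \to W)) = T \oplus F = T
((V \oplus (X \leftrightarrow W)) \oplus Y) \to (Y \oplus ((X \lor V) \oplus (Y \to W))) = F \to T = T
V \to Y = T \to T = T
(((V \oplus (X \leftrightarrow W)) \oplus Y) \to (Y \oplus ((X \lor V) \oplus (Y \to W)))) \to (V \to Y) = T \to T = T
W \leftrightarrow ((((V \oplus (X \leftrightarrow W)) \oplus Y) \to (Y \oplus ((X \lor V) \oplus (Y \to W)))) \to (V \to Y)) = T \leftrightarrow T = T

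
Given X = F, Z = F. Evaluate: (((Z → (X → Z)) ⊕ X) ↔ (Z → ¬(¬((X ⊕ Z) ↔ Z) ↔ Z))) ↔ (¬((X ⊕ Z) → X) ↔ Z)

T

Substituting X=F, Z=F:
X → Z = F → F = T
Z → (X → Z) = F → T = T
(Z → (X → Z)) ⊕ X = T ⊕ F = T
X ⊕ Z = F ⊕ F = F
(X ⊕ Z) ↔ Z = F ↔ F = T
¬((X ⊕ Z) ↔ Z) = ¬T = F
¬((X ⊕ Z) ↔ Z) ↔ Z = F ↔ F = T
¬(¬((X ⊕ Z) ↔ Z) ↔ Z) = ¬T = F
Z → ¬(¬((X ⊕ Z) ↔ Z) ↔ Z) = F → F = T
((Z → (X → Z)) ⊕ X) ↔ (Z → ¬(¬((X ⊕ Z) ↔ Z) ↔ Z)) = T ↔ T = T
X ⊕ Z = F ⊕ F = F
(X ⊕ Z) → X = F → F = T
¬((X ⊕ Z) → X) = ¬T = F
¬((X ⊕ Z) → X) ↔ Z = F ↔ F = T
(((Z → (X → Z)) ⊕ X) ↔ (Z → ¬(¬((X ⊕ Z) ↔ Z) ↔ Z))) ↔ (¬((X ⊕ Z) → X) ↔ Z) = T ↔ T = T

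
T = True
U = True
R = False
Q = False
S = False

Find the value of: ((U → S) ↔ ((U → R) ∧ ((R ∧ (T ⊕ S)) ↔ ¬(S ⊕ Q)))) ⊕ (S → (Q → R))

False

Substituting T=True, U=True, R=False, Q=False, S=False:
U → S = True → False = False
U → R = True → False = False
T ⊕ S = True ⊕ False = True
R ∧ (T ⊕ S) = False ∧ True = False
S ⊕ Q = False ⊕ False = False
¬(S ⊕ Q) = ¬False = True
(R ∧ (T ⊕ S)) ↔ ¬(S ⊕ Q) = False ↔ True = False
(U → R) ∧ ((R ∧ (T ⊕ S)) ↔ ¬(S ⊕ Q)) = False ∧ False = False
(U → S) ↔ ((U → R) ∧ ((R ∧ (T ⊕ S)) ↔ ¬(S ⊕ Q))) = False ↔ False = True
Q → R = False → False = True
S → (Q → R) = False → True = True
((U → S) ↔ ((U → R) ∧ ((R ∧ (T ⊕ S)) ↔ ¬(S ⊕ Q)))) ⊕ (S → (Q → R)) = True ⊕ True = False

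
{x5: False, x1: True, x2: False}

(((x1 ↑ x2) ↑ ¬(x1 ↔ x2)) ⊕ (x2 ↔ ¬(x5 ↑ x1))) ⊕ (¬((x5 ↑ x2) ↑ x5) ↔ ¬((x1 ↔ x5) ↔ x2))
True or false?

x1 ↑ x2 = True ↑ False = True
x1 ↔ x2 = True ↔ False = False
¬(x1 ↔ x2) = ¬False = True
(x1 ↑ x2) ↑ ¬(x1 ↔ x2) = True ↑ True = False
x5 ↑ x1 = False ↑ True = True
¬(x5 ↑ x1) = ¬True = False
x2 ↔ ¬(x5 ↑ x1) = False ↔ False = True
((x1 ↑ x2) ↑ ¬(x1 ↔ x2)) ⊕ (x2 ↔ ¬(x5 ↑ x1)) = False ⊕ True = True
x5 ↑ x2 = False ↑ False = True
(x5 ↑ x2) ↑ x5 = True ↑ False = True
¬((x5 ↑ x2) ↑ x5) = ¬True = False
x1 ↔ x5 = True ↔ False = False
(x1 ↔ x5) ↔ x2 = False ↔ False = True
¬((x1 ↔ x5) ↔ x2) = ¬True = False
¬((x5 ↑ x2) ↑ x5) ↔ ¬((x1 ↔ x5) ↔ x2) = False ↔ False = True
(((x1 ↑ x2) ↑ ¬(x1 ↔ x2)) ⊕ (x2 ↔ ¬(x5 ↑ x1))) ⊕ (¬((x5 ↑ x2) ↑ x5) ↔ ¬((x1 ↔ x5) ↔ x2)) = True ⊕ True = False

False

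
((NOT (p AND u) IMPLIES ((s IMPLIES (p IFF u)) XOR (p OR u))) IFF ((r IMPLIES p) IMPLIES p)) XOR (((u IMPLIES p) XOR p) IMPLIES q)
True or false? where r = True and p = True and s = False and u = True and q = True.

False

p AND u = True AND True = True
NOT (p AND u) = NOT True = False
p IFF u = True IFF True = True
s IMPLIES (p IFF u) = False IMPLIES True = True
p OR u = True OR True = True
(s IMPLIES (p IFF u)) XOR (p OR u) = True XOR True = False
NOT (p AND u) IMPLIES ((s IMPLIES (p IFF u)) XOR (p OR u)) = False IMPLIES False = True
r IMPLIES p = True IMPLIES True = True
(r IMPLIES p) IMPLIES p = True IMPLIES True = True
(NOT (p AND u) IMPLIES ((s IMPLIES (p IFF u)) XOR (p OR u))) IFF ((r IMPLIES p) IMPLIES p) = True IFF True = True
u IMPLIES p = True IMPLIES True = True
(u IMPLIES p) XOR p = True XOR True = False
((u IMPLIES p) XOR p) IMPLIES q = False IMPLIES True = True
((NOT (p AND u) IMPLIES ((s IMPLIES (p IFF u)) XOR (p OR u))) IFF ((r IMPLIES p) IMPLIES p)) XOR (((u IMPLIES p) XOR p) IMPLIES q) = True XOR True = False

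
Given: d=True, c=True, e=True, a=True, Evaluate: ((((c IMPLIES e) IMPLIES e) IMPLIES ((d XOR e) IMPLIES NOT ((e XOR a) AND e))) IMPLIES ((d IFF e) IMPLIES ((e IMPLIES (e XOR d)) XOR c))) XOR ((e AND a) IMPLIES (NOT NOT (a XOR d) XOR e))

False

c IMPLIES e = True IMPLIES True = True
(c IMPLIES e) IMPLIES e = True IMPLIES True = True
d XOR e = True XOR True = False
e XOR a = True XOR True = False
(e XOR a) AND e = False AND True = False
NOT ((e XOR a) AND e) = NOT False = True
(d XOR e) IMPLIES NOT ((e XOR a) AND e) = False IMPLIES True = True
((c IMPLIES e) IMPLIES e) IMPLIES ((d XOR e) IMPLIES NOT ((e XOR a) AND e)) = True IMPLIES True = True
d IFF e = True IFF True = True
e XOR d = True XOR True = False
e IMPLIES (e XOR d) = True IMPLIES False = False
(e IMPLIES (e XOR d)) XOR c = False XOR True = True
(d IFF e) IMPLIES ((e IMPLIES (e XOR d)) XOR c) = True IMPLIES True = True
(((c IMPLIES e) IMPLIES e) IMPLIES ((d XOR e) IMPLIES NOT ((e XOR a) AND e))) IMPLIES ((d IFF e) IMPLIES ((e IMPLIES (e XOR d)) XOR c)) = True IMPLIES True = True
e AND a = True AND True = True
a XOR d = True XOR True = False
NOT (a XOR d) = NOT False = True
NOT NOT (a XOR d) = NOT True = False
NOT NOT (a XOR d) XOR e = False XOR True = True
(e AND a) IMPLIES (NOT NOT (a XOR d) XOR e) = True IMPLIES True = True
((((c IMPLIES e) IMPLIES e) IMPLIES ((d XOR e) IMPLIES NOT ((e XOR a) AND e))) IMPLIES ((d IFF e) IMPLIES ((e IMPLIES (e XOR d)) XOR c))) XOR ((e AND a) IMPLIES (NOT NOT (a XOR d) XOR e)) = True XOR True = False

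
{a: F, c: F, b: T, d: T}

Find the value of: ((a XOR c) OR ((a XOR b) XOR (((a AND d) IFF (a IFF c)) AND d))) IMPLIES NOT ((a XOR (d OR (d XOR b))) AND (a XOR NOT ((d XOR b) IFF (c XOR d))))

F

Substituting a=F, c=F, b=T, d=T:
a XOR c = F XOR F = F
a XOR b = F XOR T = T
a AND d = F AND T = F
a IFF c = F IFF F = T
(a AND d) IFF (a IFF c) = F IFF T = F
((a AND d) IFF (a IFF c)) AND d = F AND T = F
(a XOR b) XOR (((a AND d) IFF (a IFF c)) AND d) = T XOR F = T
(a XOR c) OR ((a XOR b) XOR (((a AND d) IFF (a IFF c)) AND d)) = F OR T = T
d XOR b = T XOR T = F
d OR (d XOR b) = T OR F = T
a XOR (d OR (d XOR b)) = F XOR T = T
d XOR b = T XOR T = F
c XOR d = F XOR T = T
(d XOR b) IFF (c XOR d) = F IFF T = F
NOT ((d XOR b) IFF (c XOR d)) = NOT F = T
a XOR NOT ((d XOR b) IFF (c XOR d)) = F XOR T = T
(a XOR (d OR (d XOR b))) AND (a XOR NOT ((d XOR b) IFF (c XOR d))) = T AND T = T
NOT ((a XOR (d OR (d XOR b))) AND (a XOR NOT ((d XOR b) IFF (c XOR d)))) = NOT T = F
((a XOR c) OR ((a XOR b) XOR (((a AND d) IFF (a IFF c)) AND d))) IMPLIES NOT ((a XOR (d OR (d XOR b))) AND (a XOR NOT ((d XOR b) IFF (c XOR d)))) = T IMPLIES F = F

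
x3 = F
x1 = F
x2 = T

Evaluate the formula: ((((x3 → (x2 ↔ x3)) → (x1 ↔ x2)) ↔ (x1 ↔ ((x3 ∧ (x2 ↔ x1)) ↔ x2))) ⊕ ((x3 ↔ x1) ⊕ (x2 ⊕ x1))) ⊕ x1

F

Substituting x3=F, x1=F, x2=T:
x2 ↔ x3 = T ↔ F = F
x3 → (x2 ↔ x3) = F → F = T
x1 ↔ x2 = F ↔ T = F
(x3 → (x2 ↔ x3)) → (x1 ↔ x2) = T → F = F
x2 ↔ x1 = T ↔ F = F
x3 ∧ (x2 ↔ x1) = F ∧ F = F
(x3 ∧ (x2 ↔ x1)) ↔ x2 = F ↔ T = F
x1 ↔ ((x3 ∧ (x2 ↔ x1)) ↔ x2) = F ↔ F = T
((x3 → (x2 ↔ x3)) → (x1 ↔ x2)) ↔ (x1 ↔ ((x3 ∧ (x2 ↔ x1)) ↔ x2)) = F ↔ T = F
x3 ↔ x1 = F ↔ F = T
x2 ⊕ x1 = T ⊕ F = T
(x3 ↔ x1) ⊕ (x2 ⊕ x1) = T ⊕ T = F
(((x3 → (x2 ↔ x3)) → (x1 ↔ x2)) ↔ (x1 ↔ ((x3 ∧ (x2 ↔ x1)) ↔ x2))) ⊕ ((x3 ↔ x1) ⊕ (x2 ⊕ x1)) = F ⊕ F = F
((((x3 → (x2 ↔ x3)) → (x1 ↔ x2)) ↔ (x1 ↔ ((x3 ∧ (x2 ↔ x1)) ↔ x2))) ⊕ ((x3 ↔ x1) ⊕ (x2 ⊕ x1))) ⊕ x1 = F ⊕ F = F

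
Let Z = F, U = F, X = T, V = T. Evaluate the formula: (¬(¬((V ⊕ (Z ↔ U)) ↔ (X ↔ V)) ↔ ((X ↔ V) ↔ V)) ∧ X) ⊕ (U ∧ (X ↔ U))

F

Z ↔ U = F ↔ F = T
V ⊕ (Z ↔ U) = T ⊕ T = F
X ↔ V = T ↔ T = T
(V ⊕ (Z ↔ U)) ↔ (X ↔ V) = F ↔ T = F
¬((V ⊕ (Z ↔ U)) ↔ (X ↔ V)) = ¬F = T
X ↔ V = T ↔ T = T
(X ↔ V) ↔ V = T ↔ T = T
¬((V ⊕ (Z ↔ U)) ↔ (X ↔ V)) ↔ ((X ↔ V) ↔ V) = T ↔ T = T
¬(¬((V ⊕ (Z ↔ U)) ↔ (X ↔ V)) ↔ ((X ↔ V) ↔ V)) = ¬T = F
¬(¬((V ⊕ (Z ↔ U)) ↔ (X ↔ V)) ↔ ((X ↔ V) ↔ V)) ∧ X = F ∧ T = F
X ↔ U = T ↔ F = F
U ∧ (X ↔ U) = F ∧ F = F
(¬(¬((V ⊕ (Z ↔ U)) ↔ (X ↔ V)) ↔ ((X ↔ V) ↔ V)) ∧ X) ⊕ (U ∧ (X ↔ U)) = F ⊕ F = F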